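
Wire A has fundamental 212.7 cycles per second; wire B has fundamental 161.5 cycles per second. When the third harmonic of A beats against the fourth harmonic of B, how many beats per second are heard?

7.9 Hz

Third harmonic of the first: 3·212.7 = 638.1 Hz.
Fourth harmonic of the second: 4·161.5 = 646.0 Hz.
f_beat = |638.1 − 646.0| = 7.9 Hz.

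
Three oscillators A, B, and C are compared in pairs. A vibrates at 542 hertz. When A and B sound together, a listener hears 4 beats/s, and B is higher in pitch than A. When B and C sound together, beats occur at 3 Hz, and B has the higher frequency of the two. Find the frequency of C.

B is above A, so f_B = 542 + 4 = 546 Hz.
C is below B, so f_C = 546 − 3 = 543 Hz.

543 Hz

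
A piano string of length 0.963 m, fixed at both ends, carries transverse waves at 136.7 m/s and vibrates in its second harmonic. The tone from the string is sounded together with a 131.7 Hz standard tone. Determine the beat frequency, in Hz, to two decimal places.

For a string fixed at both ends, f_n = n·v/(2L) = 2·136.7/(2·0.963) = 141.9522 Hz.
f_beat = |141.9522 − 131.7| = 10.25 Hz.

10.25 Hz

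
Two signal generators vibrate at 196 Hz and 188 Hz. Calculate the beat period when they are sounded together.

f_beat = |196 − 188| = 8 Hz.
Beat period T = 1 / f_beat = 1 / 8 s.

0.125 s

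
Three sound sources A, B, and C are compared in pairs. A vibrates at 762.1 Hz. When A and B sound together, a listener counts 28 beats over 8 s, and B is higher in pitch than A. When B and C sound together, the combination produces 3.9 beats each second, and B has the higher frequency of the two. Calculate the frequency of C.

A–B: Beat frequency = 28/8 = 3.5 Hz.
B is above A, so f_B = 762.1 + 3.5 = 765.6 Hz.
C is below B, so f_C = 765.6 − 3.9 = 761.7 Hz.

761.7 Hz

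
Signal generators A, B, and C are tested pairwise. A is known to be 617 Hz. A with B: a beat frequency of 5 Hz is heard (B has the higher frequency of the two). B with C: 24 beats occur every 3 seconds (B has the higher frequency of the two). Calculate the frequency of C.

614 Hz

B is above A, so f_B = 617 + 5 = 622 Hz.
B–C: Beat frequency = 24/3 = 8 Hz.
C is below B, so f_C = 622 − 8 = 614 Hz.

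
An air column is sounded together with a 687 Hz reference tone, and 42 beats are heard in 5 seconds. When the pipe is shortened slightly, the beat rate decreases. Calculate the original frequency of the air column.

678.6 Hz

Beat frequency = 42/5 = 8.4 Hz.
|f − 687| = 8.4, so the air column was at either 678.6 Hz or 695.4 Hz.
A shorter pipe has a higher fundamental; the adjustment raises the air column's frequency.
The beat rate fell, so the adjustment moved the air column toward 687 Hz — it must have started below the reference.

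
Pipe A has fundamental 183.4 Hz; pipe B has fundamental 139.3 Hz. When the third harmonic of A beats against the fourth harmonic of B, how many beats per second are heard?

7.0 Hz

Third harmonic of the first: 3·183.4 = 550.2 Hz.
Fourth harmonic of the second: 4·139.3 = 557.2 Hz.
f_beat = |550.2 − 557.2| = 7.0 Hz.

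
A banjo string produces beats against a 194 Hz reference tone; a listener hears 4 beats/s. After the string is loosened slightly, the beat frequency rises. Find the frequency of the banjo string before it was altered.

|f − 194| = 4, so the banjo string was at either 190 Hz or 198 Hz.
Reducing tension lowers a string's frequency; the adjustment lowers the banjo string's frequency.
The beat rate rose, so the adjustment moved the banjo string further from 194 Hz — it was already below the reference.

190 Hz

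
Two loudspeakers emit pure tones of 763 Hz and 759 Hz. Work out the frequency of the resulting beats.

f_beat = |f₁ − f₂|.
|763 − 759| = 4 Hz.

4 Hz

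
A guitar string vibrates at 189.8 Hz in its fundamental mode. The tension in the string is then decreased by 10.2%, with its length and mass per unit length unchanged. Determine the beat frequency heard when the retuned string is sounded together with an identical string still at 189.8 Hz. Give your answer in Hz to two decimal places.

For a string, f ∝ √T, so the new frequency is 189.8·√0.898 = 179.8599 Hz.
f_beat = |179.8599 − 189.8| = 9.94 Hz.

9.94 Hz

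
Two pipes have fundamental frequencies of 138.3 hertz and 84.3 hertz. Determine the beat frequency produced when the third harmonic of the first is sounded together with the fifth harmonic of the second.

6.6 Hz

Third harmonic of the first: 3·138.3 = 414.9 Hz.
Fifth harmonic of the second: 5·84.3 = 421.5 Hz.
f_beat = |414.9 − 421.5| = 6.6 Hz.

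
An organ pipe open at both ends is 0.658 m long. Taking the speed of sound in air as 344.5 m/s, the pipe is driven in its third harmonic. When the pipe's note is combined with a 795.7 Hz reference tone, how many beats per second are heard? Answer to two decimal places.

10.37 Hz

Open pipe: f_n = n·v/(2L) = 3·344.5/(2·0.658) = 785.3343 Hz.
f_beat = |785.3343 − 795.7| = 10.37 Hz.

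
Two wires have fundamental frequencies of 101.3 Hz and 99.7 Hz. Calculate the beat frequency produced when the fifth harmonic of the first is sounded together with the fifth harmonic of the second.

Fifth harmonic of the first: 5·101.3 = 506.5 Hz.
Fifth harmonic of the second: 5·99.7 = 498.5 Hz.
f_beat = |506.5 − 498.5| = 8.0 Hz.

8.0 Hz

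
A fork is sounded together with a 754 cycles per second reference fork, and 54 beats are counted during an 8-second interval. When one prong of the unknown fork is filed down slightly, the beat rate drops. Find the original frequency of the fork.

747.25 Hz

Beat frequency = 54/8 = 6.75 Hz.
|f − 754| = 6.75, so the fork was at either 747.25 Hz or 760.75 Hz.
Filing a prong removes mass and raises the fork's frequency; the adjustment raises the fork's frequency.
The beat rate fell, so the adjustment moved the fork toward 754 Hz — it must have started below the reference.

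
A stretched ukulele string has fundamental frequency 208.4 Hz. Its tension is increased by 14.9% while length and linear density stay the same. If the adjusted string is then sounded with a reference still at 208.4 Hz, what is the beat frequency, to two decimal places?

For a string, f ∝ √T, so the new frequency is 208.4·√1.149 = 223.3869 Hz.
f_beat = |223.3869 − 208.4| = 14.99 Hz.

14.99 Hz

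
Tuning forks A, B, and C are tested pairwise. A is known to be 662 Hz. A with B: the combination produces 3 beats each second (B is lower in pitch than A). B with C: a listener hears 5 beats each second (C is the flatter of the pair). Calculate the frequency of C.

654 Hz

B is below A, so f_B = 662 − 3 = 659 Hz.
C is below B, so f_C = 659 − 5 = 654 Hz.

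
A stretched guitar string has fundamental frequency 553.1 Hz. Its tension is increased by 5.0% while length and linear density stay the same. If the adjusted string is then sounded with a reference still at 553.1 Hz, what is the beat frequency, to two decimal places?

For a string, f ∝ √T, so the new frequency is 553.1·√1.050 = 566.7588 Hz.
f_beat = |566.7588 − 553.1| = 13.66 Hz.

13.66 Hz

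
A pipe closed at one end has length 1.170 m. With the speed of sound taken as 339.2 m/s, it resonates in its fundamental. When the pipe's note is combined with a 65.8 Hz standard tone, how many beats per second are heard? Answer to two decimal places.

Closed pipe (odd harmonics): f_n = n·v/(4L) = 1·339.2/(4·1.170) = 72.4786 Hz.
f_beat = |72.4786 − 65.8| = 6.68 Hz.

6.68 Hz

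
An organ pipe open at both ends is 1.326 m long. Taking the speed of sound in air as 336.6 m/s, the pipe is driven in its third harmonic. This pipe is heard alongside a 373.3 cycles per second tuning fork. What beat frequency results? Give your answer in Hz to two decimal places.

Open pipe: f_n = n·v/(2L) = 3·336.6/(2·1.326) = 380.7692 Hz.
f_beat = |380.7692 − 373.3| = 7.47 Hz.

7.47 Hz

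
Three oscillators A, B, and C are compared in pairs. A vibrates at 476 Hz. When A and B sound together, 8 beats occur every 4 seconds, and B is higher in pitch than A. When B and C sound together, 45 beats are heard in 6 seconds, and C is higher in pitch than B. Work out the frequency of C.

485.5 Hz

A–B: Beat frequency = 8/4 = 2 Hz.
B is above A, so f_B = 476 + 2 = 478 Hz.
B–C: Beat frequency = 45/6 = 7.5 Hz.
C is above B, so f_C = 478 + 7.5 = 485.5 Hz.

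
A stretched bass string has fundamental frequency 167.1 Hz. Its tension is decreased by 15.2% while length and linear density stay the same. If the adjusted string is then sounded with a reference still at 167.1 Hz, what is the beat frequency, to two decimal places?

13.22 Hz

For a string, f ∝ √T, so the new frequency is 167.1·√0.848 = 153.8772 Hz.
f_beat = |153.8772 − 167.1| = 13.22 Hz.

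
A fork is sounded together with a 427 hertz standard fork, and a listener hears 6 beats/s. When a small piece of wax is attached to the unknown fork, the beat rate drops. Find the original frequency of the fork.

433 Hz

|f − 427| = 6, so the fork was at either 421 Hz or 433 Hz.
Loading a fork with wax lowers its frequency; the adjustment lowers the fork's frequency.
The beat rate fell, so the adjustment moved the fork toward 427 Hz — it must have started above the reference.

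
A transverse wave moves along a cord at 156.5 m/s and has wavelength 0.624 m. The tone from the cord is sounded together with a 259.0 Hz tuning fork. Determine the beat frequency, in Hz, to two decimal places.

8.20 Hz

Source frequency f = v/λ = 156.5/0.624 = 250.8013 Hz.
f_beat = |250.8013 − 259.0| = 8.20 Hz.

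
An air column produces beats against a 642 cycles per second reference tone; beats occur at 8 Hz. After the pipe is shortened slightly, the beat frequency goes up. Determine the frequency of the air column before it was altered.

650 Hz

|f − 642| = 8, so the air column was at either 634 Hz or 650 Hz.
A shorter pipe has a higher fundamental; the adjustment raises the air column's frequency.
The beat rate rose, so the adjustment moved the air column further from 642 Hz — it was already above the reference.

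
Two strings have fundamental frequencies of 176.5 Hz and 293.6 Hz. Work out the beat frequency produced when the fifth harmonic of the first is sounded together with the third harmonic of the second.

1.7 Hz

Fifth harmonic of the first: 5·176.5 = 882.5 Hz.
Third harmonic of the second: 3·293.6 = 880.8 Hz.
f_beat = |882.5 − 880.8| = 1.7 Hz.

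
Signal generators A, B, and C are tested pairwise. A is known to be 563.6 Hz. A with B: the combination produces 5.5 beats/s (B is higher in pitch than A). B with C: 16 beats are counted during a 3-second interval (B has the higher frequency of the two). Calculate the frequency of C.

563.7667 Hz

B is above A, so f_B = 563.6 + 5.5 = 569.1 Hz.
B–C: Beat frequency = 16/3 = 5.3333 Hz.
C is below B, so f_C = 569.1 − 5.3333 = 563.7667 Hz.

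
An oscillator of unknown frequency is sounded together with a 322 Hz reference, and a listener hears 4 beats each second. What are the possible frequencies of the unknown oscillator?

|f − 322| = 4, so f = 322 ± 4.

318 Hz or 326 Hz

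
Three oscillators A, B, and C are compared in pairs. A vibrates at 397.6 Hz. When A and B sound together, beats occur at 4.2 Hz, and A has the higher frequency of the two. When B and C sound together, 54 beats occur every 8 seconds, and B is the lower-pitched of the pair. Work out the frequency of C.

B is below A, so f_B = 397.6 − 4.2 = 393.4 Hz.
B–C: Beat frequency = 54/8 = 6.75 Hz.
C is above B, so f_C = 393.4 + 6.75 = 400.15 Hz.

400.15 Hz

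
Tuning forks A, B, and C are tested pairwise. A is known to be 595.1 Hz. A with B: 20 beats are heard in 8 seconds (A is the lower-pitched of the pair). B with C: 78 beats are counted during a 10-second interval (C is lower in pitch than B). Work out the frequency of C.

A–B: Beat frequency = 20/8 = 2.5 Hz.
B is above A, so f_B = 595.1 + 2.5 = 597.6 Hz.
B–C: Beat frequency = 78/10 = 7.8 Hz.
C is below B, so f_C = 597.6 − 7.8 = 589.8 Hz.

589.8 Hz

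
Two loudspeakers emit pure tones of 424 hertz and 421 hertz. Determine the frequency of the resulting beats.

3 Hz

The beat frequency equals the magnitude of the frequency difference.
|424 − 421| = 3 Hz.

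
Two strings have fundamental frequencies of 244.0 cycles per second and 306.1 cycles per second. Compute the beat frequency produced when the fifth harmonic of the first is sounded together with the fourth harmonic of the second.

4.4 Hz

Fifth harmonic of the first: 5·244.0 = 1220.0 Hz.
Fourth harmonic of the second: 4·306.1 = 1224.4 Hz.
f_beat = |1220.0 − 1224.4| = 4.4 Hz.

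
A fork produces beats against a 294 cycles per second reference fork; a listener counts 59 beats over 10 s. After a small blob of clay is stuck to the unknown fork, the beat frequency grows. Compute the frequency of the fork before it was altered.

288.1 Hz

Beat frequency = 59/10 = 5.9 Hz.
|f − 294| = 5.9, so the fork was at either 288.1 Hz or 299.9 Hz.
Adding mass to a fork lowers its frequency; the adjustment lowers the fork's frequency.
The beat rate rose, so the adjustment moved the fork further from 294 Hz — it was already below the reference.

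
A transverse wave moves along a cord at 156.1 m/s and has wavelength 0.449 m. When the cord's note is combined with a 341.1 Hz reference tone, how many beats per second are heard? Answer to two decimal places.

6.56 Hz

Source frequency f = v/λ = 156.1/0.449 = 347.6615 Hz.
f_beat = |347.6615 − 341.1| = 6.56 Hz.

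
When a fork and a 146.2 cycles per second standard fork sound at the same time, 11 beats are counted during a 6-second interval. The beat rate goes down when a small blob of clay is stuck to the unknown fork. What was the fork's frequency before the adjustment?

Beat frequency = 11/6 = 1.8333 Hz.
|f − 146.2| = 1.8333, so the fork was at either 144.3667 Hz or 148.0333 Hz.
Adding mass to a fork lowers its frequency; the adjustment lowers the fork's frequency.
The beat rate fell, so the adjustment moved the fork toward 146.2 Hz — it must have started above the reference.

148.0333 Hz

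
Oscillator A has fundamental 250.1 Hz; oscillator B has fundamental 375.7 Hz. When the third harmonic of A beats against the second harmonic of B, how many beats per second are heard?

1.1 Hz

Third harmonic of the first: 3·250.1 = 750.3 Hz.
Second harmonic of the second: 2·375.7 = 751.4 Hz.
f_beat = |750.3 − 751.4| = 1.1 Hz.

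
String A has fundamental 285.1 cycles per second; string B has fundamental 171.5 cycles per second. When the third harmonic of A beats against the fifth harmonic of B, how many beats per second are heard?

2.2 Hz

Third harmonic of the first: 3·285.1 = 855.3 Hz.
Fifth harmonic of the second: 5·171.5 = 857.5 Hz.
f_beat = |855.3 − 857.5| = 2.2 Hz.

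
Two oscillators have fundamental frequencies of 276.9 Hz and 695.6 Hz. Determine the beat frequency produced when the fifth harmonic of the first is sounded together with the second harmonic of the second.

Fifth harmonic of the first: 5·276.9 = 1384.5 Hz.
Second harmonic of the second: 2·695.6 = 1391.2 Hz.
f_beat = |1384.5 − 1391.2| = 6.7 Hz.

6.7 Hz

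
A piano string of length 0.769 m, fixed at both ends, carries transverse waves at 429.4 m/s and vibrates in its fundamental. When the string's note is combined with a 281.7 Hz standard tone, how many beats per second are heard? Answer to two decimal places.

2.51 Hz

For a string fixed at both ends, f_n = n·v/(2L) = 1·429.4/(2·0.769) = 279.1938 Hz.
f_beat = |279.1938 − 281.7| = 2.51 Hz.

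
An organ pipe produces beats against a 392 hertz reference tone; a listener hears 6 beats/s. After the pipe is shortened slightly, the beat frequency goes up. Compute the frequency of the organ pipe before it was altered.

398 Hz

|f − 392| = 6, so the organ pipe was at either 386 Hz or 398 Hz.
A shorter pipe has a higher fundamental; the adjustment raises the organ pipe's frequency.
The beat rate rose, so the adjustment moved the organ pipe further from 392 Hz — it was already above the reference.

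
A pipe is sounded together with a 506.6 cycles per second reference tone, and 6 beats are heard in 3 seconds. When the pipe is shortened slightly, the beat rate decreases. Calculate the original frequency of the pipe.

504.6 Hz

Beat frequency = 6/3 = 2 Hz.
|f − 506.6| = 2, so the pipe was at either 504.6 Hz or 508.6 Hz.
A shorter pipe has a higher fundamental; the adjustment raises the pipe's frequency.
The beat rate fell, so the adjustment moved the pipe toward 506.6 Hz — it must have started below the reference.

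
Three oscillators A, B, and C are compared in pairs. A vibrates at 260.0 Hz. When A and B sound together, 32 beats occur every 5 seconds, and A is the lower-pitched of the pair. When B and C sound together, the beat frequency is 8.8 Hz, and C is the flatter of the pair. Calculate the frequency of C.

257.6 Hz

A–B: Beat frequency = 32/5 = 6.4 Hz.
B is above A, so f_B = 260.0 + 6.4 = 266.4 Hz.
C is below B, so f_C = 266.4 − 8.8 = 257.6 Hz.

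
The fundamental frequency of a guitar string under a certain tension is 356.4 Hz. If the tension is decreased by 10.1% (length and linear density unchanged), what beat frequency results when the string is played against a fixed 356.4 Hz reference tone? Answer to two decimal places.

For a string, f ∝ √T, so the new frequency is 356.4·√0.899 = 337.9228 Hz.
f_beat = |337.9228 − 356.4| = 18.48 Hz.

18.48 Hz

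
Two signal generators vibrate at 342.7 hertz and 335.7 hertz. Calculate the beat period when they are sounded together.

0.143 s

f_beat = |342.7 − 335.7| = 7 Hz.
Beat period T = 1 / f_beat = 1 / 7 s.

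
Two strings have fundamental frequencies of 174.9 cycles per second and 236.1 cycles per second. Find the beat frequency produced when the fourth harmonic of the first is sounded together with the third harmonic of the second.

Fourth harmonic of the first: 4·174.9 = 699.6 Hz.
Third harmonic of the second: 3·236.1 = 708.3 Hz.
f_beat = |699.6 − 708.3| = 8.7 Hz.

8.7 Hz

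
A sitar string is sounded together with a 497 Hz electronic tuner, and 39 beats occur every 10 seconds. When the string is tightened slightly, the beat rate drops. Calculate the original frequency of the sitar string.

493.1 Hz

Beat frequency = 39/10 = 3.9 Hz.
|f − 497| = 3.9, so the sitar string was at either 493.1 Hz or 500.9 Hz.
Increasing tension raises a string's frequency; the adjustment raises the sitar string's frequency.
The beat rate fell, so the adjustment moved the sitar string toward 497 Hz — it must have started below the reference.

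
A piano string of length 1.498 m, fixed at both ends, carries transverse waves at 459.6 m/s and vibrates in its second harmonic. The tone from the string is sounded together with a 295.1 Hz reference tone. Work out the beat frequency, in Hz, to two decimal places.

11.71 Hz

For a string fixed at both ends, f_n = n·v/(2L) = 2·459.6/(2·1.498) = 306.8091 Hz.
f_beat = |306.8091 − 295.1| = 11.71 Hz.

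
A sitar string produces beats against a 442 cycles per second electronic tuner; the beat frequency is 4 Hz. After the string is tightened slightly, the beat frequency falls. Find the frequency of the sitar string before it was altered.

|f − 442| = 4, so the sitar string was at either 438 Hz or 446 Hz.
Increasing tension raises a string's frequency; the adjustment raises the sitar string's frequency.
The beat rate fell, so the adjustment moved the sitar string toward 442 Hz — it must have started below the reference.

438 Hz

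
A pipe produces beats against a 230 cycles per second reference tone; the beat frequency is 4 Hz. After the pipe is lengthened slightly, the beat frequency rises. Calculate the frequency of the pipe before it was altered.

226 Hz

|f − 230| = 4, so the pipe was at either 226 Hz or 234 Hz.
A longer pipe has a lower fundamental; the adjustment lowers the pipe's frequency.
The beat rate rose, so the adjustment moved the pipe further from 230 Hz — it was already below the reference.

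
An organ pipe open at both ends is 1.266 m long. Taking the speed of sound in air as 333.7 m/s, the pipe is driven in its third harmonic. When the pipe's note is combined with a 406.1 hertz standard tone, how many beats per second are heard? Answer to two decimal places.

10.72 Hz

Open pipe: f_n = n·v/(2L) = 3·333.7/(2·1.266) = 395.3791 Hz.
f_beat = |395.3791 − 406.1| = 10.72 Hz.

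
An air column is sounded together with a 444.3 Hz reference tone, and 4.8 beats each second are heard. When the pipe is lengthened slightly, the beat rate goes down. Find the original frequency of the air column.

449.1 Hz

|f − 444.3| = 4.8, so the air column was at either 439.5 Hz or 449.1 Hz.
A longer pipe has a lower fundamental; the adjustment lowers the air column's frequency.
The beat rate fell, so the adjustment moved the air column toward 444.3 Hz — it must have started above the reference.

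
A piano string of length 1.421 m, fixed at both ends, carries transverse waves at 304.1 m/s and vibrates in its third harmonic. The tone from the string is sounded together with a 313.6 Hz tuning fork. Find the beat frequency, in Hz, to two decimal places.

7.41 Hz

For a string fixed at both ends, f_n = n·v/(2L) = 3·304.1/(2·1.421) = 321.0063 Hz.
f_beat = |321.0063 − 313.6| = 7.41 Hz.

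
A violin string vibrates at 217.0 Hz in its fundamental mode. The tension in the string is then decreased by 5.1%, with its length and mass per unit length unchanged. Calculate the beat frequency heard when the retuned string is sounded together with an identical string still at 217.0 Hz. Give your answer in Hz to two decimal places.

5.61 Hz

For a string, f ∝ √T, so the new frequency is 217.0·√0.949 = 211.3941 Hz.
f_beat = |211.3941 − 217.0| = 5.61 Hz.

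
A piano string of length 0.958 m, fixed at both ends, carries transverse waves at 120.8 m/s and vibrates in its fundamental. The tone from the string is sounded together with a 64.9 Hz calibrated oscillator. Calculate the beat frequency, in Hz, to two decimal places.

1.85 Hz

For a string fixed at both ends, f_n = n·v/(2L) = 1·120.8/(2·0.958) = 63.0480 Hz.
f_beat = |63.0480 − 64.9| = 1.85 Hz.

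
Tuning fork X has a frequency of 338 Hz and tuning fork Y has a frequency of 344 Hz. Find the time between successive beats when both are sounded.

0.167 s

f_beat = |338 − 344| = 6 Hz.
Beat period T = 1 / f_beat = 1 / 6 s.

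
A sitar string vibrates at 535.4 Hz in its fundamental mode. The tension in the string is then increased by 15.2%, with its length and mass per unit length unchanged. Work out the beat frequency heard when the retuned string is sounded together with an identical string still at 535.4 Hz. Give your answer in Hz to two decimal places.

39.25 Hz

For a string, f ∝ √T, so the new frequency is 535.4·√1.152 = 574.6516 Hz.
f_beat = |574.6516 − 535.4| = 39.25 Hz.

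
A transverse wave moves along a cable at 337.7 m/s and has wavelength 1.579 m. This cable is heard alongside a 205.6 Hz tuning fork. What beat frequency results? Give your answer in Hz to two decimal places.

Source frequency f = v/λ = 337.7/1.579 = 213.8695 Hz.
f_beat = |213.8695 − 205.6| = 8.27 Hz.

8.27 Hz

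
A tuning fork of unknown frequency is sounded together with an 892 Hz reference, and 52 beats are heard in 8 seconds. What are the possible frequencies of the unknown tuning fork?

885.5 Hz or 898.5 Hz

Beat frequency = 52/8 = 6.5 Hz.
|f − 892| = 6.5, so f = 892 ± 6.5.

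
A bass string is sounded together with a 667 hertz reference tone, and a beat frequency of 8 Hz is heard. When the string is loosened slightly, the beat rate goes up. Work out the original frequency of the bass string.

|f − 667| = 8, so the bass string was at either 659 Hz or 675 Hz.
Reducing tension lowers a string's frequency; the adjustment lowers the bass string's frequency.
The beat rate rose, so the adjustment moved the bass string further from 667 Hz — it was already below the reference.

659 Hz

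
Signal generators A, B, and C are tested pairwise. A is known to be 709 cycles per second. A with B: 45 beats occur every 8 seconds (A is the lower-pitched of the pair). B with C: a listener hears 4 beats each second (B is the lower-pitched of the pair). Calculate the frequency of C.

A–B: Beat frequency = 45/8 = 5.625 Hz.
B is above A, so f_B = 709 + 5.625 = 714.625 Hz.
C is above B, so f_C = 714.625 + 4 = 718.625 Hz.

718.625 Hz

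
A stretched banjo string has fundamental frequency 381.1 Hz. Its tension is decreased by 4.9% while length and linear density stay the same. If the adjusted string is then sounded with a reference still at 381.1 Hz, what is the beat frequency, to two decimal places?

For a string, f ∝ √T, so the new frequency is 381.1·√0.951 = 371.6458 Hz.
f_beat = |371.6458 − 381.1| = 9.45 Hz.

9.45 Hz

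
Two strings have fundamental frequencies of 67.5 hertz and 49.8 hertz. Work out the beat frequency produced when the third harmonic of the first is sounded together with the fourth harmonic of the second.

Third harmonic of the first: 3·67.5 = 202.5 Hz.
Fourth harmonic of the second: 4·49.8 = 199.2 Hz.
f_beat = |202.5 − 199.2| = 3.3 Hz.

3.3 Hz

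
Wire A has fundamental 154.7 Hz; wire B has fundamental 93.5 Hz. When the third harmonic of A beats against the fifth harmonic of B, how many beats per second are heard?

Third harmonic of the first: 3·154.7 = 464.1 Hz.
Fifth harmonic of the second: 5·93.5 = 467.5 Hz.
f_beat = |464.1 − 467.5| = 3.4 Hz.

3.4 Hz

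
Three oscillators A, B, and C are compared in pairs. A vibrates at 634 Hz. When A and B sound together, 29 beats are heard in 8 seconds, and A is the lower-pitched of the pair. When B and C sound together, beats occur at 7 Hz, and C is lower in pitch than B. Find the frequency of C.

630.625 Hz

A–B: Beat frequency = 29/8 = 3.625 Hz.
B is above A, so f_B = 634 + 3.625 = 637.625 Hz.
C is below B, so f_C = 637.625 − 7 = 630.625 Hz.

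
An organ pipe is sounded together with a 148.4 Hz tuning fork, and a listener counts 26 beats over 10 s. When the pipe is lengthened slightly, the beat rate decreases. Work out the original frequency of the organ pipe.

151 Hz

Beat frequency = 26/10 = 2.6 Hz.
|f − 148.4| = 2.6, so the organ pipe was at either 145.8 Hz or 151 Hz.
A longer pipe has a lower fundamental; the adjustment lowers the organ pipe's frequency.
The beat rate fell, so the adjustment moved the organ pipe toward 148.4 Hz — it must have started above the reference.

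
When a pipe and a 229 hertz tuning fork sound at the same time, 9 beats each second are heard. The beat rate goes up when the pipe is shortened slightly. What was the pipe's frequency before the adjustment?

|f − 229| = 9, so the pipe was at either 220 Hz or 238 Hz.
A shorter pipe has a higher fundamental; the adjustment raises the pipe's frequency.
The beat rate rose, so the adjustment moved the pipe further from 229 Hz — it was already above the reference.

238 Hz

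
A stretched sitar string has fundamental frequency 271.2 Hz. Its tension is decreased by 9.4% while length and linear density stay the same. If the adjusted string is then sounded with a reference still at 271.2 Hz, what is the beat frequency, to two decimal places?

For a string, f ∝ √T, so the new frequency is 271.2·√0.906 = 258.1391 Hz.
f_beat = |258.1391 − 271.2| = 13.06 Hz.

13.06 Hz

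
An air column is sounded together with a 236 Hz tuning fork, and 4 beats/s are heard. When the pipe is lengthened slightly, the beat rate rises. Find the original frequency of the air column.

232 Hz

|f − 236| = 4, so the air column was at either 232 Hz or 240 Hz.
A longer pipe has a lower fundamental; the adjustment lowers the air column's frequency.
The beat rate rose, so the adjustment moved the air column further from 236 Hz — it was already below the reference.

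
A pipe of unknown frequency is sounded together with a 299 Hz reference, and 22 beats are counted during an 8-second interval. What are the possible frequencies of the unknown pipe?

296.25 Hz or 301.75 Hz

Beat frequency = 22/8 = 2.75 Hz.
|f − 299| = 2.75, so f = 299 ± 2.75.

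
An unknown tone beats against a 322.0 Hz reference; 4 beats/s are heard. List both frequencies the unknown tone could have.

318 Hz or 326 Hz

|f − 322.0| = 4, so f = 322.0 ± 4.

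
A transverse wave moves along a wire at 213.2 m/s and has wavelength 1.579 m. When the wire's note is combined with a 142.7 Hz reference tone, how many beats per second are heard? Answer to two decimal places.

7.68 Hz

Source frequency f = v/λ = 213.2/1.579 = 135.0222 Hz.
f_beat = |135.0222 − 142.7| = 7.68 Hz.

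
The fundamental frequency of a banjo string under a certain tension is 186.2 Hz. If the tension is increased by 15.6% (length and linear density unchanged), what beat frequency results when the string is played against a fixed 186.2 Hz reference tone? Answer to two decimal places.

For a string, f ∝ √T, so the new frequency is 186.2·√1.156 = 200.1975 Hz.
f_beat = |200.1975 − 186.2| = 14.00 Hz.

14.00 Hz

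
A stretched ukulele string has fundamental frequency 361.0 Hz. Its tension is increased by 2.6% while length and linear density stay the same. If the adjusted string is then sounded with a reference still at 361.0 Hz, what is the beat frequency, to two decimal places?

4.66 Hz

For a string, f ∝ √T, so the new frequency is 361.0·√1.026 = 365.6629 Hz.
f_beat = |365.6629 − 361.0| = 4.66 Hz.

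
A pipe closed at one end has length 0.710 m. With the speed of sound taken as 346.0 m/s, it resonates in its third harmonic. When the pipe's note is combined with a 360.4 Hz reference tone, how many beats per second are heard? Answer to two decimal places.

5.09 Hz

Closed pipe (odd harmonics): f_n = n·v/(4L) = 3·346.0/(4·0.710) = 365.4930 Hz.
f_beat = |365.4930 − 360.4| = 5.09 Hz.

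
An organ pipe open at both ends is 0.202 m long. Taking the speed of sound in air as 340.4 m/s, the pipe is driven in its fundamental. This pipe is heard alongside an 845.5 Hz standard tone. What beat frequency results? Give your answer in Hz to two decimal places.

2.93 Hz

Open pipe: f_n = n·v/(2L) = 1·340.4/(2·0.202) = 842.5743 Hz.
f_beat = |842.5743 − 845.5| = 2.93 Hz.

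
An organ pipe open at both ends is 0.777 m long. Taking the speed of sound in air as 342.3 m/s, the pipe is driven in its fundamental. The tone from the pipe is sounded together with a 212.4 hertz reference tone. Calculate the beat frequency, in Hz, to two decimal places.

Open pipe: f_n = n·v/(2L) = 1·342.3/(2·0.777) = 220.2703 Hz.
f_beat = |220.2703 − 212.4| = 7.87 Hz.

7.87 Hz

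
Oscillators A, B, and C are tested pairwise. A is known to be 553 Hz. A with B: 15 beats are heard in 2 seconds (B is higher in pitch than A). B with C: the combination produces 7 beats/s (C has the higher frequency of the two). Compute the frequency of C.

A–B: Beat frequency = 15/2 = 7.5 Hz.
B is above A, so f_B = 553 + 7.5 = 560.5 Hz.
C is above B, so f_C = 560.5 + 7 = 567.5 Hz.

567.5 Hz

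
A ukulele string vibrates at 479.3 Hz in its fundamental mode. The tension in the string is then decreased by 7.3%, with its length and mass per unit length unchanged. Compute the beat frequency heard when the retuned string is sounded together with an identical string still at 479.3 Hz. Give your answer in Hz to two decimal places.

For a string, f ∝ √T, so the new frequency is 479.3·√0.927 = 461.4741 Hz.
f_beat = |461.4741 − 479.3| = 17.83 Hz.

17.83 Hz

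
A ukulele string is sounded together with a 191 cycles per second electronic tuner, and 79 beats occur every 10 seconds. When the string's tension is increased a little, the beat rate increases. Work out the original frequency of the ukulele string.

198.9 Hz

Beat frequency = 79/10 = 7.9 Hz.
|f − 191| = 7.9, so the ukulele string was at either 183.1 Hz or 198.9 Hz.
Higher tension means higher frequency; the adjustment raises the ukulele string's frequency.
The beat rate rose, so the adjustment moved the ukulele string further from 191 Hz — it was already above the reference.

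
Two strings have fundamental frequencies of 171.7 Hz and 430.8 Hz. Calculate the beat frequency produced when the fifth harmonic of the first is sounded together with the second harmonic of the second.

Fifth harmonic of the first: 5·171.7 = 858.5 Hz.
Second harmonic of the second: 2·430.8 = 861.6 Hz.
f_beat = |858.5 − 861.6| = 3.1 Hz.

3.1 Hz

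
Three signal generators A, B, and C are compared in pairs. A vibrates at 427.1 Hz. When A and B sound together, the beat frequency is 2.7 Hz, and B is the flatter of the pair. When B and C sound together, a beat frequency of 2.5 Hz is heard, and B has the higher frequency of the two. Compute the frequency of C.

B is below A, so f_B = 427.1 − 2.7 = 424.4 Hz.
C is below B, so f_C = 424.4 − 2.5 = 421.9 Hz.

421.9 Hz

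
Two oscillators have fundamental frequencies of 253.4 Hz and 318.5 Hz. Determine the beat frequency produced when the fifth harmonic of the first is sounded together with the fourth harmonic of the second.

7.0 Hz

Fifth harmonic of the first: 5·253.4 = 1267.0 Hz.
Fourth harmonic of the second: 4·318.5 = 1274.0 Hz.
f_beat = |1267.0 − 1274.0| = 7.0 Hz.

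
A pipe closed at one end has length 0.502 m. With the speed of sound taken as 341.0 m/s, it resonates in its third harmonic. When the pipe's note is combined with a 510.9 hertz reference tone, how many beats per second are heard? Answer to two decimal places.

1.44 Hz

Closed pipe (odd harmonics): f_n = n·v/(4L) = 3·341.0/(4·0.502) = 509.4622 Hz.
f_beat = |509.4622 − 510.9| = 1.44 Hz.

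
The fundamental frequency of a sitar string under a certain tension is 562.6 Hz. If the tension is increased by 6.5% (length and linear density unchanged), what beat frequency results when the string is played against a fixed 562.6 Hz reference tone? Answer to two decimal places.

18.00 Hz

For a string, f ∝ √T, so the new frequency is 562.6·√1.065 = 580.5967 Hz.
f_beat = |580.5967 − 562.6| = 18.00 Hz.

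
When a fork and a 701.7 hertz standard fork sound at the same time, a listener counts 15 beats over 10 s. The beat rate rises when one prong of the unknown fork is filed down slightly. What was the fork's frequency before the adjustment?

703.2 Hz

Beat frequency = 15/10 = 1.5 Hz.
|f − 701.7| = 1.5, so the fork was at either 700.2 Hz or 703.2 Hz.
Filing a prong removes mass and raises the fork's frequency; the adjustment raises the fork's frequency.
The beat rate rose, so the adjustment moved the fork further from 701.7 Hz — it was already above the reference.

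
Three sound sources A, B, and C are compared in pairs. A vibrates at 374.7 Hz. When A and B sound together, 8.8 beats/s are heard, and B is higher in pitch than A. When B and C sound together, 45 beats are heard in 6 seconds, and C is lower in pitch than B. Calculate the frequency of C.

B is above A, so f_B = 374.7 + 8.8 = 383.5 Hz.
B–C: Beat frequency = 45/6 = 7.5 Hz.
C is below B, so f_C = 383.5 − 7.5 = 376 Hz.

376 Hz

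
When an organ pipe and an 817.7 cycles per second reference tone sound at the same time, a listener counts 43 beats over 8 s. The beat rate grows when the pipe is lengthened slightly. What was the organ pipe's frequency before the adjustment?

Beat frequency = 43/8 = 5.375 Hz.
|f − 817.7| = 5.375, so the organ pipe was at either 812.325 Hz or 823.075 Hz.
A longer pipe has a lower fundamental; the adjustment lowers the organ pipe's frequency.
The beat rate rose, so the adjustment moved the organ pipe further from 817.7 Hz — it was already below the reference.

812.325 Hz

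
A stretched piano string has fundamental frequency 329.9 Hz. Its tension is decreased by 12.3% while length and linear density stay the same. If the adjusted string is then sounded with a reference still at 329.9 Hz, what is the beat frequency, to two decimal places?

For a string, f ∝ √T, so the new frequency is 329.9·√0.877 = 308.9457 Hz.
f_beat = |308.9457 − 329.9| = 20.95 Hz.

20.95 Hz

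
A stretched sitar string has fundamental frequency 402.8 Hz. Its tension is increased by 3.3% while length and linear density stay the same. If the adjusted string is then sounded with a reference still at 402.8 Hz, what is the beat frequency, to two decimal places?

For a string, f ∝ √T, so the new frequency is 402.8·√1.033 = 409.3923 Hz.
f_beat = |409.3923 − 402.8| = 6.59 Hz.

6.59 Hz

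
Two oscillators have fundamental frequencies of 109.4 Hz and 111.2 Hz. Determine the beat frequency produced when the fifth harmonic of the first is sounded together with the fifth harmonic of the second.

9.0 Hz

Fifth harmonic of the first: 5·109.4 = 547.0 Hz.
Fifth harmonic of the second: 5·111.2 = 556.0 Hz.
f_beat = |547.0 − 556.0| = 9.0 Hz.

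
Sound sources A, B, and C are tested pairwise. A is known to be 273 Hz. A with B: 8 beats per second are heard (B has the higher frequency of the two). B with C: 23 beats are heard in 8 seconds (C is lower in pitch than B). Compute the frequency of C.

278.125 Hz

B is above A, so f_B = 273 + 8 = 281 Hz.
B–C: Beat frequency = 23/8 = 2.875 Hz.
C is below B, so f_C = 281 − 2.875 = 278.125 Hz.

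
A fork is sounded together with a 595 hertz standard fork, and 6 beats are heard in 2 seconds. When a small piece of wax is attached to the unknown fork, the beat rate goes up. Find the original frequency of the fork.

592 Hz

Beat frequency = 6/2 = 3 Hz.
|f − 595| = 3, so the fork was at either 592 Hz or 598 Hz.
Loading a fork with wax lowers its frequency; the adjustment lowers the fork's frequency.
The beat rate rose, so the adjustment moved the fork further from 595 Hz — it was already below the reference.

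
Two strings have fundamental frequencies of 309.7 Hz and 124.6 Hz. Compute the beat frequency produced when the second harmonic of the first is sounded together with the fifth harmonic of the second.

Second harmonic of the first: 2·309.7 = 619.4 Hz.
Fifth harmonic of the second: 5·124.6 = 623.0 Hz.
f_beat = |619.4 − 623.0| = 3.6 Hz.

3.6 Hz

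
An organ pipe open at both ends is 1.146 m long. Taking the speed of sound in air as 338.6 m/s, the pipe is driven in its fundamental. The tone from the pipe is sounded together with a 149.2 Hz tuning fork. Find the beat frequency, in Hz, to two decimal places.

Open pipe: f_n = n·v/(2L) = 1·338.6/(2·1.146) = 147.7312 Hz.
f_beat = |147.7312 − 149.2| = 1.47 Hz.

1.47 Hz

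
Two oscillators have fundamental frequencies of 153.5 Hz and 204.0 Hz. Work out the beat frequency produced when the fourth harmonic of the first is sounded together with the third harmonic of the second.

Fourth harmonic of the first: 4·153.5 = 614.0 Hz.
Third harmonic of the second: 3·204.0 = 612.0 Hz.
f_beat = |614.0 − 612.0| = 2.0 Hz.

2.0 Hz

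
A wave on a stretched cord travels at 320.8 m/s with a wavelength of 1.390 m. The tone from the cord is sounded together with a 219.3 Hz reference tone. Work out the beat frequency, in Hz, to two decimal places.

Source frequency f = v/λ = 320.8/1.390 = 230.7914 Hz.
f_beat = |230.7914 − 219.3| = 11.49 Hz.

11.49 Hz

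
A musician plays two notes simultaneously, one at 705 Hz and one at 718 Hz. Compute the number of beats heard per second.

Beats arise from superposition of two nearby frequencies; the beat rate is |f₁ − f₂|.
|705 − 718| = 13 Hz.

13 Hz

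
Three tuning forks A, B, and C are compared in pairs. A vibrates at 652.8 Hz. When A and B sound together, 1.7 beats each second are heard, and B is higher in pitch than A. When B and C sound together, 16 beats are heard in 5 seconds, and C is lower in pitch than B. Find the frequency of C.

B is above A, so f_B = 652.8 + 1.7 = 654.5 Hz.
B–C: Beat frequency = 16/5 = 3.2 Hz.
C is below B, so f_C = 654.5 − 3.2 = 651.3 Hz.

651.3 Hz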